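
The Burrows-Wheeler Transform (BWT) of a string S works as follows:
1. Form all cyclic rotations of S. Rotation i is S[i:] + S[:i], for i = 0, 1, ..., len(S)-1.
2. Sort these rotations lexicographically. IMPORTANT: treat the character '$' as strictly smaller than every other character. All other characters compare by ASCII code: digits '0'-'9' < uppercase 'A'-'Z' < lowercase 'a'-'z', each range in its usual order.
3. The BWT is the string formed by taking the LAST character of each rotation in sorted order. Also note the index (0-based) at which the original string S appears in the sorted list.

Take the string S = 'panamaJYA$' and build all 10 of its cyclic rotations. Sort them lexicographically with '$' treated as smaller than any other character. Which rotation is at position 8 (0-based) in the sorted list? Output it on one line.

All 10 rotations (rotation i = S[i:]+S[:i]):
  rot[0] = panamaJYA$
  rot[1] = anamaJYA$p
  rot[2] = namaJYA$pa
  rot[3] = amaJYA$pan
  rot[4] = maJYA$pana
  rot[5] = aJYA$panam
  rot[6] = JYA$panama
  rot[7] = YA$panamaJ
  rot[8] = A$panamaJY
  rot[9] = $panamaJYA
Sorted (with $ < everything):
  sorted[0] = $panamaJYA
  sorted[1] = A$panamaJY
  sorted[2] = JYA$panama
  sorted[3] = YA$panamaJ
  sorted[4] = aJYA$panam
  sorted[5] = amaJYA$pan
  sorted[6] = anamaJYA$p
  sorted[7] = maJYA$pana
  sorted[8] = namaJYA$pa
  sorted[9] = panamaJYA$
sorted[8] = namaJYA$pa

Answer: namaJYA$pa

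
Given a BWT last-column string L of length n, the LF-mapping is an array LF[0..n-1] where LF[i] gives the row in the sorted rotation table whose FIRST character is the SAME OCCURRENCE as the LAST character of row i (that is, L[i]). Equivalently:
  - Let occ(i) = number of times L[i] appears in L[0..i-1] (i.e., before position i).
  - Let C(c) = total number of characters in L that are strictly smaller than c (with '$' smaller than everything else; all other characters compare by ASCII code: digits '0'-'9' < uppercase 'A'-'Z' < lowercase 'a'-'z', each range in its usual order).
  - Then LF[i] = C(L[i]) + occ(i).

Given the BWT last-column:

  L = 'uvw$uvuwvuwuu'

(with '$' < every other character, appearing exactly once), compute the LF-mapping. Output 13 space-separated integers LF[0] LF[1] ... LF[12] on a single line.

Char counts: '$':1, 'u':6, 'v':3, 'w':3
C (first-col start): C('$')=0, C('u')=1, C('v')=7, C('w')=10
L[0]='u': occ=0, LF[0]=C('u')+0=1+0=1
L[1]='v': occ=0, LF[1]=C('v')+0=7+0=7
L[2]='w': occ=0, LF[2]=C('w')+0=10+0=10
L[3]='$': occ=0, LF[3]=C('$')+0=0+0=0
L[4]='u': occ=1, LF[4]=C('u')+1=1+1=2
L[5]='v': occ=1, LF[5]=C('v')+1=7+1=8
L[6]='u': occ=2, LF[6]=C('u')+2=1+2=3
L[7]='w': occ=1, LF[7]=C('w')+1=10+1=11
L[8]='v': occ=2, LF[8]=C('v')+2=7+2=9
L[9]='u': occ=3, LF[9]=C('u')+3=1+3=4
L[10]='w': occ=2, LF[10]=C('w')+2=10+2=12
L[11]='u': occ=4, LF[11]=C('u')+4=1+4=5
L[12]='u': occ=5, LF[12]=C('u')+5=1+5=6

Answer: 1 7 10 0 2 8 3 11 9 4 12 5 6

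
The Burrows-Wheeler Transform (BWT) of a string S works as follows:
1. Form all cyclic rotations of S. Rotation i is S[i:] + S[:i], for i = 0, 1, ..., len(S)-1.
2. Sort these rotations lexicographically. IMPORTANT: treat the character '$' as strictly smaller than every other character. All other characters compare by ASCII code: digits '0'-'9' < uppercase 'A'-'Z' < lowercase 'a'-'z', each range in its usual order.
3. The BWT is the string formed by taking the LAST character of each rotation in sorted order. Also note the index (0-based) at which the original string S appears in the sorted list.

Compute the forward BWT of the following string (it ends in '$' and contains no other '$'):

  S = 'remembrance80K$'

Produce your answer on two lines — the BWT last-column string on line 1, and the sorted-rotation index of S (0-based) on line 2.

All 15 rotations (rotation i = S[i:]+S[:i]):
  rot[0] = remembrance80K$
  rot[1] = emembrance80K$r
  rot[2] = membrance80K$re
  rot[3] = embrance80K$rem
  rot[4] = mbrance80K$reme
  rot[5] = brance80K$remem
  rot[6] = rance80K$rememb
  rot[7] = ance80K$remembr
  rot[8] = nce80K$remembra
  rot[9] = ce80K$remembran
  rot[10] = e80K$remembranc
  rot[11] = 80K$remembrance
  rot[12] = 0K$remembrance8
  rot[13] = K$remembrance80
  rot[14] = $remembrance80K
Sorted (with $ < everything):
  sorted[0] = $remembrance80K  (last char: 'K')
  sorted[1] = 0K$remembrance8  (last char: '8')
  sorted[2] = 80K$remembrance  (last char: 'e')
  sorted[3] = K$remembrance80  (last char: '0')
  sorted[4] = ance80K$remembr  (last char: 'r')
  sorted[5] = brance80K$remem  (last char: 'm')
  sorted[6] = ce80K$remembran  (last char: 'n')
  sorted[7] = e80K$remembranc  (last char: 'c')
  sorted[8] = embrance80K$rem  (last char: 'm')
  sorted[9] = emembrance80K$r  (last char: 'r')
  sorted[10] = mbrance80K$reme  (last char: 'e')
  sorted[11] = membrance80K$re  (last char: 'e')
  sorted[12] = nce80K$remembra  (last char: 'a')
  sorted[13] = rance80K$rememb  (last char: 'b')
  sorted[14] = remembrance80K$  (last char: '$')
Last column: K8e0rmncmreeab$
Original string S is at sorted index 14

Answer: K8e0rmncmreeab$
14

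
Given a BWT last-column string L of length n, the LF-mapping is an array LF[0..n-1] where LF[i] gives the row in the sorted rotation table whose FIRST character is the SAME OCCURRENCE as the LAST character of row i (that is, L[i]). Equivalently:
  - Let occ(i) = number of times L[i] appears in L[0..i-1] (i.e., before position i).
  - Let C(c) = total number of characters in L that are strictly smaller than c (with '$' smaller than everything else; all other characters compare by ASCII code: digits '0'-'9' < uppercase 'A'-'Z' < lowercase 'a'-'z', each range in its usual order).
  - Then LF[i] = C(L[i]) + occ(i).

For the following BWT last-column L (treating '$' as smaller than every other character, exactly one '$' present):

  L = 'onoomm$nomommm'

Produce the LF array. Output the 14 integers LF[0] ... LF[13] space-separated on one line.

Char counts: '$':1, 'm':6, 'n':2, 'o':5
C (first-col start): C('$')=0, C('m')=1, C('n')=7, C('o')=9
L[0]='o': occ=0, LF[0]=C('o')+0=9+0=9
L[1]='n': occ=0, LF[1]=C('n')+0=7+0=7
L[2]='o': occ=1, LF[2]=C('o')+1=9+1=10
L[3]='o': occ=2, LF[3]=C('o')+2=9+2=11
L[4]='m': occ=0, LF[4]=C('m')+0=1+0=1
L[5]='m': occ=1, LF[5]=C('m')+1=1+1=2
L[6]='$': occ=0, LF[6]=C('$')+0=0+0=0
L[7]='n': occ=1, LF[7]=C('n')+1=7+1=8
L[8]='o': occ=3, LF[8]=C('o')+3=9+3=12
L[9]='m': occ=2, LF[9]=C('m')+2=1+2=3
L[10]='o': occ=4, LF[10]=C('o')+4=9+4=13
L[11]='m': occ=3, LF[11]=C('m')+3=1+3=4
L[12]='m': occ=4, LF[12]=C('m')+4=1+4=5
L[13]='m': occ=5, LF[13]=C('m')+5=1+5=6

Answer: 9 7 10 11 1 2 0 8 12 3 13 4 5 6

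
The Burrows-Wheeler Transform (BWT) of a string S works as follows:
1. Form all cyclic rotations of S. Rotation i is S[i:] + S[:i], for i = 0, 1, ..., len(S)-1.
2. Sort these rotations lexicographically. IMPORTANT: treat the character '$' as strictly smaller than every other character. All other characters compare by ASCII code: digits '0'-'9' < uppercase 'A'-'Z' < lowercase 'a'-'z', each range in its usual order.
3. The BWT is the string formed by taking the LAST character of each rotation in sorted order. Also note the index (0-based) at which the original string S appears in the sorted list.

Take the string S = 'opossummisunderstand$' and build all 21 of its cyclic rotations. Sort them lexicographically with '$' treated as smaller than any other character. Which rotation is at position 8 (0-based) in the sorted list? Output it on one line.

All 21 rotations (rotation i = S[i:]+S[:i]):
  rot[0] = opossummisunderstand$
  rot[1] = possummisunderstand$o
  rot[2] = ossummisunderstand$op
  rot[3] = ssummisunderstand$opo
  rot[4] = summisunderstand$opos
  rot[5] = ummisunderstand$oposs
  rot[6] = mmisunderstand$opossu
  rot[7] = misunderstand$opossum
  rot[8] = isunderstand$opossumm
  rot[9] = sunderstand$opossummi
  rot[10] = understand$opossummis
  rot[11] = nderstand$opossummisu
  rot[12] = derstand$opossummisun
  rot[13] = erstand$opossummisund
  rot[14] = rstand$opossummisunde
  rot[15] = stand$opossummisunder
  rot[16] = tand$opossummisunders
  rot[17] = and$opossummisunderst
  rot[18] = nd$opossummisundersta
  rot[19] = d$opossummisunderstan
  rot[20] = $opossummisunderstand
Sorted (with $ < everything):
  sorted[0] = $opossummisunderstand
  sorted[1] = and$opossummisunderst
  sorted[2] = d$opossummisunderstan
  sorted[3] = derstand$opossummisun
  sorted[4] = erstand$opossummisund
  sorted[5] = isunderstand$opossumm
  sorted[6] = misunderstand$opossum
  sorted[7] = mmisunderstand$opossu
  sorted[8] = nd$opossummisundersta
  sorted[9] = nderstand$opossummisu
  sorted[10] = opossummisunderstand$
  sorted[11] = ossummisunderstand$op
  sorted[12] = possummisunderstand$o
  sorted[13] = rstand$opossummisunde
  sorted[14] = ssummisunderstand$opo
  sorted[15] = stand$opossummisunder
  sorted[16] = summisunderstand$opos
  sorted[17] = sunderstand$opossummi
  sorted[18] = tand$opossummisunders
  sorted[19] = ummisunderstand$oposs
  sorted[20] = understand$opossummis
sorted[8] = nd$opossummisundersta

Answer: nd$opossummisundersta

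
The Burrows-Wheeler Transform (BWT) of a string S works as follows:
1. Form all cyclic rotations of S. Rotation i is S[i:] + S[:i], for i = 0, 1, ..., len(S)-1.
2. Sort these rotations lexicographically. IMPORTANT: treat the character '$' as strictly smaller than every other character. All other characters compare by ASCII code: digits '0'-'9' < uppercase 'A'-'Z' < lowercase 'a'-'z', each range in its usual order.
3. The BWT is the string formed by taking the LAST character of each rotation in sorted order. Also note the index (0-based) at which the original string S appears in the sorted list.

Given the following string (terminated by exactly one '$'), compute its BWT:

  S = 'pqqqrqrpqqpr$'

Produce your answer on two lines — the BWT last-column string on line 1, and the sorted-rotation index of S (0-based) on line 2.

All 13 rotations (rotation i = S[i:]+S[:i]):
  rot[0] = pqqqrqrpqqpr$
  rot[1] = qqqrqrpqqpr$p
  rot[2] = qqrqrpqqpr$pq
  rot[3] = qrqrpqqpr$pqq
  rot[4] = rqrpqqpr$pqqq
  rot[5] = qrpqqpr$pqqqr
  rot[6] = rpqqpr$pqqqrq
  rot[7] = pqqpr$pqqqrqr
  rot[8] = qqpr$pqqqrqrp
  rot[9] = qpr$pqqqrqrpq
  rot[10] = pr$pqqqrqrpqq
  rot[11] = r$pqqqrqrpqqp
  rot[12] = $pqqqrqrpqqpr
Sorted (with $ < everything):
  sorted[0] = $pqqqrqrpqqpr  (last char: 'r')
  sorted[1] = pqqpr$pqqqrqr  (last char: 'r')
  sorted[2] = pqqqrqrpqqpr$  (last char: '$')
  sorted[3] = pr$pqqqrqrpqq  (last char: 'q')
  sorted[4] = qpr$pqqqrqrpq  (last char: 'q')
  sorted[5] = qqpr$pqqqrqrp  (last char: 'p')
  sorted[6] = qqqrqrpqqpr$p  (last char: 'p')
  sorted[7] = qqrqrpqqpr$pq  (last char: 'q')
  sorted[8] = qrpqqpr$pqqqr  (last char: 'r')
  sorted[9] = qrqrpqqpr$pqq  (last char: 'q')
  sorted[10] = r$pqqqrqrpqqp  (last char: 'p')
  sorted[11] = rpqqpr$pqqqrq  (last char: 'q')
  sorted[12] = rqrpqqpr$pqqq  (last char: 'q')
Last column: rr$qqppqrqpqq
Original string S is at sorted index 2

Answer: rr$qqppqrqpqq
2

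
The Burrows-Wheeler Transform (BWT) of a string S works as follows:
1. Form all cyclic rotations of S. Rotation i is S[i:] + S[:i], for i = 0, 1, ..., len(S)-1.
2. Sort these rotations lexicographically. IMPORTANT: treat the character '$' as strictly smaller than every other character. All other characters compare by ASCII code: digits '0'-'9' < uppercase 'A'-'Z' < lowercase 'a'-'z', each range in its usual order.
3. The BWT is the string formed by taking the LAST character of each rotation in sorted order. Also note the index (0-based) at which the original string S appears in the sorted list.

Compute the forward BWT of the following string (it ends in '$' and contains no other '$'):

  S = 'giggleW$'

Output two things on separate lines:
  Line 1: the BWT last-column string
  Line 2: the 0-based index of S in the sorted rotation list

Answer: Weli$ggg
4

Derivation:
All 8 rotations (rotation i = S[i:]+S[:i]):
  rot[0] = giggleW$
  rot[1] = iggleW$g
  rot[2] = ggleW$gi
  rot[3] = gleW$gig
  rot[4] = leW$gigg
  rot[5] = eW$giggl
  rot[6] = W$giggle
  rot[7] = $giggleW
Sorted (with $ < everything):
  sorted[0] = $giggleW  (last char: 'W')
  sorted[1] = W$giggle  (last char: 'e')
  sorted[2] = eW$giggl  (last char: 'l')
  sorted[3] = ggleW$gi  (last char: 'i')
  sorted[4] = giggleW$  (last char: '$')
  sorted[5] = gleW$gig  (last char: 'g')
  sorted[6] = iggleW$g  (last char: 'g')
  sorted[7] = leW$gigg  (last char: 'g')
Last column: Weli$ggg
Original string S is at sorted index 4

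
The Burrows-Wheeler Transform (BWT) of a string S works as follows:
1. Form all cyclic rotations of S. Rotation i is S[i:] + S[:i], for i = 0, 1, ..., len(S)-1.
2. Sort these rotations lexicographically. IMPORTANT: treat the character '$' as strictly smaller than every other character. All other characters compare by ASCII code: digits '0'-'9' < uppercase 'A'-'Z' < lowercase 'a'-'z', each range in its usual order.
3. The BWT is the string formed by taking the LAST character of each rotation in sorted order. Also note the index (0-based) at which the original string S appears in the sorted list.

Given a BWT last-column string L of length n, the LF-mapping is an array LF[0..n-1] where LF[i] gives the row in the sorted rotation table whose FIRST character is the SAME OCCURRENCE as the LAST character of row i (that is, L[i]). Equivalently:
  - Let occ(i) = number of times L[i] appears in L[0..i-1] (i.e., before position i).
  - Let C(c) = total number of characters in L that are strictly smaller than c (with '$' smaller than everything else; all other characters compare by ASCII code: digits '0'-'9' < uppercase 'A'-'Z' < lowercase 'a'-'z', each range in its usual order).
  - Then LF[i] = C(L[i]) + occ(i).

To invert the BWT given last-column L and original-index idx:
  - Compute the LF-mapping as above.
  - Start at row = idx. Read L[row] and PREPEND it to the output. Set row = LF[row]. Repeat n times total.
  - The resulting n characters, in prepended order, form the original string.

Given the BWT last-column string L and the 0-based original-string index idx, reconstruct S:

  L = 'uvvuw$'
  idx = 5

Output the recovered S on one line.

LF mapping: 1 3 4 2 5 0
Walk LF starting at row 5, prepending L[row]:
  step 1: row=5, L[5]='$', prepend. Next row=LF[5]=0
  step 2: row=0, L[0]='u', prepend. Next row=LF[0]=1
  step 3: row=1, L[1]='v', prepend. Next row=LF[1]=3
  step 4: row=3, L[3]='u', prepend. Next row=LF[3]=2
  step 5: row=2, L[2]='v', prepend. Next row=LF[2]=4
  step 6: row=4, L[4]='w', prepend. Next row=LF[4]=5
Reversed output: wvuvu$

Answer: wvuvu$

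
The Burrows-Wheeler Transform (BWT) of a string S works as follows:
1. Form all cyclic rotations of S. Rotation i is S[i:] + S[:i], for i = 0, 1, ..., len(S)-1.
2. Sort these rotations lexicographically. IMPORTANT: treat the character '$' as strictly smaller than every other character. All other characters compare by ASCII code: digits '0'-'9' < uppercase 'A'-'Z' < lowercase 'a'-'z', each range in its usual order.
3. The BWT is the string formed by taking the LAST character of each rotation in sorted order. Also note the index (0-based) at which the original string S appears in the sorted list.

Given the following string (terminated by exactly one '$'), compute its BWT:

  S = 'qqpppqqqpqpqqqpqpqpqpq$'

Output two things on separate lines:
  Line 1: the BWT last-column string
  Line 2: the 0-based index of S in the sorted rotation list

Answer: qqpqqqqqqppqpppqqp$qqpp
18

Derivation:
All 23 rotations (rotation i = S[i:]+S[:i]):
  rot[0] = qqpppqqqpqpqqqpqpqpqpq$
  rot[1] = qpppqqqpqpqqqpqpqpqpq$q
  rot[2] = pppqqqpqpqqqpqpqpqpq$qq
  rot[3] = ppqqqpqpqqqpqpqpqpq$qqp
  rot[4] = pqqqpqpqqqpqpqpqpq$qqpp
  rot[5] = qqqpqpqqqpqpqpqpq$qqppp
  rot[6] = qqpqpqqqpqpqpqpq$qqpppq
  rot[7] = qpqpqqqpqpqpqpq$qqpppqq
  rot[8] = pqpqqqpqpqpqpq$qqpppqqq
  rot[9] = qpqqqpqpqpqpq$qqpppqqqp
  rot[10] = pqqqpqpqpqpq$qqpppqqqpq
  rot[11] = qqqpqpqpqpq$qqpppqqqpqp
  rot[12] = qqpqpqpqpq$qqpppqqqpqpq
  rot[13] = qpqpqpqpq$qqpppqqqpqpqq
  rot[14] = pqpqpqpq$qqpppqqqpqpqqq
  rot[15] = qpqpqpq$qqpppqqqpqpqqqp
  rot[16] = pqpqpq$qqpppqqqpqpqqqpq
  rot[17] = qpqpq$qqpppqqqpqpqqqpqp
  rot[18] = pqpq$qqpppqqqpqpqqqpqpq
  rot[19] = qpq$qqpppqqqpqpqqqpqpqp
  rot[20] = pq$qqpppqqqpqpqqqpqpqpq
  rot[21] = q$qqpppqqqpqpqqqpqpqpqp
  rot[22] = $qqpppqqqpqpqqqpqpqpqpq
Sorted (with $ < everything):
  sorted[0] = $qqpppqqqpqpqqqpqpqpqpq  (last char: 'q')
  sorted[1] = pppqqqpqpqqqpqpqpqpq$qq  (last char: 'q')
  sorted[2] = ppqqqpqpqqqpqpqpqpq$qqp  (last char: 'p')
  sorted[3] = pq$qqpppqqqpqpqqqpqpqpq  (last char: 'q')
  sorted[4] = pqpq$qqpppqqqpqpqqqpqpq  (last char: 'q')
  sorted[5] = pqpqpq$qqpppqqqpqpqqqpq  (last char: 'q')
  sorted[6] = pqpqpqpq$qqpppqqqpqpqqq  (last char: 'q')
  sorted[7] = pqpqqqpqpqpqpq$qqpppqqq  (last char: 'q')
  sorted[8] = pqqqpqpqpqpq$qqpppqqqpq  (last char: 'q')
  sorted[9] = pqqqpqpqqqpqpqpqpq$qqpp  (last char: 'p')
  sorted[10] = q$qqpppqqqpqpqqqpqpqpqp  (last char: 'p')
  sorted[11] = qpppqqqpqpqqqpqpqpqpq$q  (last char: 'q')
  sorted[12] = qpq$qqpppqqqpqpqqqpqpqp  (last char: 'p')
  sorted[13] = qpqpq$qqpppqqqpqpqqqpqp  (last char: 'p')
  sorted[14] = qpqpqpq$qqpppqqqpqpqqqp  (last char: 'p')
  sorted[15] = qpqpqpqpq$qqpppqqqpqpqq  (last char: 'q')
  sorted[16] = qpqpqqqpqpqpqpq$qqpppqq  (last char: 'q')
  sorted[17] = qpqqqpqpqpqpq$qqpppqqqp  (last char: 'p')
  sorted[18] = qqpppqqqpqpqqqpqpqpqpq$  (last char: '$')
  sorted[19] = qqpqpqpqpq$qqpppqqqpqpq  (last char: 'q')
  sorted[20] = qqpqpqqqpqpqpqpq$qqpppq  (last char: 'q')
  sorted[21] = qqqpqpqpqpq$qqpppqqqpqp  (last char: 'p')
  sorted[22] = qqqpqpqqqpqpqpqpq$qqppp  (last char: 'p')
Last column: qqpqqqqqqppqpppqqp$qqpp
Original string S is at sorted index 18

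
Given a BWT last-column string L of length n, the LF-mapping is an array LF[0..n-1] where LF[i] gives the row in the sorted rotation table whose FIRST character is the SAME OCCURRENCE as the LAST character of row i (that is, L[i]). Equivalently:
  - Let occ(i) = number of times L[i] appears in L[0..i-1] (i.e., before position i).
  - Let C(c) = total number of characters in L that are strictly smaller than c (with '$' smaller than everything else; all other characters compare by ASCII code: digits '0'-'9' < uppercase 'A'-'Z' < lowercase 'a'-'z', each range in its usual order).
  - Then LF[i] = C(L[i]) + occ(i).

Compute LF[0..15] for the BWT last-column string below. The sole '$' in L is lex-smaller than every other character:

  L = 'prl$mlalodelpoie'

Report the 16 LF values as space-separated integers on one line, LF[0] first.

Char counts: '$':1, 'a':1, 'd':1, 'e':2, 'i':1, 'l':4, 'm':1, 'o':2, 'p':2, 'r':1
C (first-col start): C('$')=0, C('a')=1, C('d')=2, C('e')=3, C('i')=5, C('l')=6, C('m')=10, C('o')=11, C('p')=13, C('r')=15
L[0]='p': occ=0, LF[0]=C('p')+0=13+0=13
L[1]='r': occ=0, LF[1]=C('r')+0=15+0=15
L[2]='l': occ=0, LF[2]=C('l')+0=6+0=6
L[3]='$': occ=0, LF[3]=C('$')+0=0+0=0
L[4]='m': occ=0, LF[4]=C('m')+0=10+0=10
L[5]='l': occ=1, LF[5]=C('l')+1=6+1=7
L[6]='a': occ=0, LF[6]=C('a')+0=1+0=1
L[7]='l': occ=2, LF[7]=C('l')+2=6+2=8
L[8]='o': occ=0, LF[8]=C('o')+0=11+0=11
L[9]='d': occ=0, LF[9]=C('d')+0=2+0=2
L[10]='e': occ=0, LF[10]=C('e')+0=3+0=3
L[11]='l': occ=3, LF[11]=C('l')+3=6+3=9
L[12]='p': occ=1, LF[12]=C('p')+1=13+1=14
L[13]='o': occ=1, LF[13]=C('o')+1=11+1=12
L[14]='i': occ=0, LF[14]=C('i')+0=5+0=5
L[15]='e': occ=1, LF[15]=C('e')+1=3+1=4

Answer: 13 15 6 0 10 7 1 8 11 2 3 9 14 12 5 4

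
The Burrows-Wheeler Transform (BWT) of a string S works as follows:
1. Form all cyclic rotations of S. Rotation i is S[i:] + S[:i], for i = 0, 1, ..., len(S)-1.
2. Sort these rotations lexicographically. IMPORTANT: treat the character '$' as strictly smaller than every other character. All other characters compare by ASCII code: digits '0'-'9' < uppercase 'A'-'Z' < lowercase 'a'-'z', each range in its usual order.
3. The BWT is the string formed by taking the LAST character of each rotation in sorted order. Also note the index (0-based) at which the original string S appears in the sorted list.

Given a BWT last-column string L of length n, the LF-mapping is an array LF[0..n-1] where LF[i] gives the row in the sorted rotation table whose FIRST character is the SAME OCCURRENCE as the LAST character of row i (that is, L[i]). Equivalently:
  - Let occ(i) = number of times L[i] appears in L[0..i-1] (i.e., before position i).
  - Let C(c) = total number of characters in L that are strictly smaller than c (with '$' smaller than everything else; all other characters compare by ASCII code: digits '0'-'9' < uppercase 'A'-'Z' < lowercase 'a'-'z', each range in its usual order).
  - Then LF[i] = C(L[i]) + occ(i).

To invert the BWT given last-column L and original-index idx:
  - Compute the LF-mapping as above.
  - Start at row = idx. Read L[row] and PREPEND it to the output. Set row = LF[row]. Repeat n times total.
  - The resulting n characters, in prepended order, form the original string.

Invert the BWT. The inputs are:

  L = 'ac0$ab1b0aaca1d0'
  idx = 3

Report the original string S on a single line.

LF mapping: 6 13 1 0 7 11 4 12 2 8 9 14 10 5 15 3
Walk LF starting at row 3, prepending L[row]:
  step 1: row=3, L[3]='$', prepend. Next row=LF[3]=0
  step 2: row=0, L[0]='a', prepend. Next row=LF[0]=6
  step 3: row=6, L[6]='1', prepend. Next row=LF[6]=4
  step 4: row=4, L[4]='a', prepend. Next row=LF[4]=7
  step 5: row=7, L[7]='b', prepend. Next row=LF[7]=12
  step 6: row=12, L[12]='a', prepend. Next row=LF[12]=10
  step 7: row=10, L[10]='a', prepend. Next row=LF[10]=9
  step 8: row=9, L[9]='a', prepend. Next row=LF[9]=8
  step 9: row=8, L[8]='0', prepend. Next row=LF[8]=2
  step 10: row=2, L[2]='0', prepend. Next row=LF[2]=1
  step 11: row=1, L[1]='c', prepend. Next row=LF[1]=13
  step 12: row=13, L[13]='1', prepend. Next row=LF[13]=5
  step 13: row=5, L[5]='b', prepend. Next row=LF[5]=11
  step 14: row=11, L[11]='c', prepend. Next row=LF[11]=14
  step 15: row=14, L[14]='d', prepend. Next row=LF[14]=15
  step 16: row=15, L[15]='0', prepend. Next row=LF[15]=3
Reversed output: 0dcb1c00aaaba1a$

Answer: 0dcb1c00aaaba1a$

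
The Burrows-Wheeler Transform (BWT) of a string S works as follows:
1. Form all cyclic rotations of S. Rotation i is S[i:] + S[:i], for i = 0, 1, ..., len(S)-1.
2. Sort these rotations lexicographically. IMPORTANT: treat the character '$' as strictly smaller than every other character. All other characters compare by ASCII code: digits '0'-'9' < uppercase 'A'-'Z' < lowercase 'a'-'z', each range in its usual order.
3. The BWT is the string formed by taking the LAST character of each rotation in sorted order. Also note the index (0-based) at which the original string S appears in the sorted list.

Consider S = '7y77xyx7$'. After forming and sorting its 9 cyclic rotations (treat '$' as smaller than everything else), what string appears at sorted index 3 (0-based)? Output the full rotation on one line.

All 9 rotations (rotation i = S[i:]+S[:i]):
  rot[0] = 7y77xyx7$
  rot[1] = y77xyx7$7
  rot[2] = 77xyx7$7y
  rot[3] = 7xyx7$7y7
  rot[4] = xyx7$7y77
  rot[5] = yx7$7y77x
  rot[6] = x7$7y77xy
  rot[7] = 7$7y77xyx
  rot[8] = $7y77xyx7
Sorted (with $ < everything):
  sorted[0] = $7y77xyx7
  sorted[1] = 7$7y77xyx
  sorted[2] = 77xyx7$7y
  sorted[3] = 7xyx7$7y7
  sorted[4] = 7y77xyx7$
  sorted[5] = x7$7y77xy
  sorted[6] = xyx7$7y77
  sorted[7] = y77xyx7$7
  sorted[8] = yx7$7y77x
sorted[3] = 7xyx7$7y7

Answer: 7xyx7$7y7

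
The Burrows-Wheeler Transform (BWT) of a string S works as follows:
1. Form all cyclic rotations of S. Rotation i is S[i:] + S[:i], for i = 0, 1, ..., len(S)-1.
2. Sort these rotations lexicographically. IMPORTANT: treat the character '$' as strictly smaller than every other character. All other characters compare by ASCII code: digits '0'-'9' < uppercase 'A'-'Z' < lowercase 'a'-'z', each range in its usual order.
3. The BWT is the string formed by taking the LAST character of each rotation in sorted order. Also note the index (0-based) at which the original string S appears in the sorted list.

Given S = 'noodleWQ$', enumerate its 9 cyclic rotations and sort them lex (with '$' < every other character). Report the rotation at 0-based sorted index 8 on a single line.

Answer: oodleWQ$n

Derivation:
All 9 rotations (rotation i = S[i:]+S[:i]):
  rot[0] = noodleWQ$
  rot[1] = oodleWQ$n
  rot[2] = odleWQ$no
  rot[3] = dleWQ$noo
  rot[4] = leWQ$nood
  rot[5] = eWQ$noodl
  rot[6] = WQ$noodle
  rot[7] = Q$noodleW
  rot[8] = $noodleWQ
Sorted (with $ < everything):
  sorted[0] = $noodleWQ
  sorted[1] = Q$noodleW
  sorted[2] = WQ$noodle
  sorted[3] = dleWQ$noo
  sorted[4] = eWQ$noodl
  sorted[5] = leWQ$nood
  sorted[6] = noodleWQ$
  sorted[7] = odleWQ$no
  sorted[8] = oodleWQ$n
sorted[8] = oodleWQ$n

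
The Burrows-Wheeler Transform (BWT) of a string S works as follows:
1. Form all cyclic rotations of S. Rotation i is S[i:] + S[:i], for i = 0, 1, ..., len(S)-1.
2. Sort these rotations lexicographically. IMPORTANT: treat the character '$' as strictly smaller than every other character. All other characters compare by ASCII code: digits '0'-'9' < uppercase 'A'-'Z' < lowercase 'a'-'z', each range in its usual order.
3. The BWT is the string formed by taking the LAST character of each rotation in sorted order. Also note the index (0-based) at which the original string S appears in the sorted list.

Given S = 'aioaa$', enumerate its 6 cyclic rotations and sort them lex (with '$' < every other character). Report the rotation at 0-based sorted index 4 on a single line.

Answer: ioaa$a

Derivation:
All 6 rotations (rotation i = S[i:]+S[:i]):
  rot[0] = aioaa$
  rot[1] = ioaa$a
  rot[2] = oaa$ai
  rot[3] = aa$aio
  rot[4] = a$aioa
  rot[5] = $aioaa
Sorted (with $ < everything):
  sorted[0] = $aioaa
  sorted[1] = a$aioa
  sorted[2] = aa$aio
  sorted[3] = aioaa$
  sorted[4] = ioaa$a
  sorted[5] = oaa$ai
sorted[4] = ioaa$a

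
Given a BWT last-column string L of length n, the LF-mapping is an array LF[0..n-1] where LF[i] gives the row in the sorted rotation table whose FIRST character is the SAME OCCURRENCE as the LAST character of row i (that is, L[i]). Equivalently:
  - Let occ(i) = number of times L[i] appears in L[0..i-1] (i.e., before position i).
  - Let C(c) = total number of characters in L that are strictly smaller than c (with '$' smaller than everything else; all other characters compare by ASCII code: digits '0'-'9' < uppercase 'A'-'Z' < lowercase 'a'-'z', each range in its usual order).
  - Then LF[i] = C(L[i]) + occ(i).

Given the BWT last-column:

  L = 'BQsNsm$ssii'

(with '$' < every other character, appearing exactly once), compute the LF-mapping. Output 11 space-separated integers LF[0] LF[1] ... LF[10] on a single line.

Char counts: '$':1, 'B':1, 'N':1, 'Q':1, 'i':2, 'm':1, 's':4
C (first-col start): C('$')=0, C('B')=1, C('N')=2, C('Q')=3, C('i')=4, C('m')=6, C('s')=7
L[0]='B': occ=0, LF[0]=C('B')+0=1+0=1
L[1]='Q': occ=0, LF[1]=C('Q')+0=3+0=3
L[2]='s': occ=0, LF[2]=C('s')+0=7+0=7
L[3]='N': occ=0, LF[3]=C('N')+0=2+0=2
L[4]='s': occ=1, LF[4]=C('s')+1=7+1=8
L[5]='m': occ=0, LF[5]=C('m')+0=6+0=6
L[6]='$': occ=0, LF[6]=C('$')+0=0+0=0
L[7]='s': occ=2, LF[7]=C('s')+2=7+2=9
L[8]='s': occ=3, LF[8]=C('s')+3=7+3=10
L[9]='i': occ=0, LF[9]=C('i')+0=4+0=4
L[10]='i': occ=1, LF[10]=C('i')+1=4+1=5

Answer: 1 3 7 2 8 6 0 9 10 4 5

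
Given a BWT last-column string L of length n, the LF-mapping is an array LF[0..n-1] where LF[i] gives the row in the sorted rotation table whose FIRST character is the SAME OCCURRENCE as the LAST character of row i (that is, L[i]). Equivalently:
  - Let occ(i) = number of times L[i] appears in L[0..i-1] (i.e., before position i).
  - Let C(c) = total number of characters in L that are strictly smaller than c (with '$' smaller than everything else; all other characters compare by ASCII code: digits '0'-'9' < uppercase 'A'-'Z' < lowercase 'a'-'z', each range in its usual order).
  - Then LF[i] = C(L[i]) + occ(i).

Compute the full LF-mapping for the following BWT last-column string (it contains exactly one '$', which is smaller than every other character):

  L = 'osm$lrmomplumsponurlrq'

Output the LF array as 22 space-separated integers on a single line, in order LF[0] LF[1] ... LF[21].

Char counts: '$':1, 'l':3, 'm':4, 'n':1, 'o':3, 'p':2, 'q':1, 'r':3, 's':2, 'u':2
C (first-col start): C('$')=0, C('l')=1, C('m')=4, C('n')=8, C('o')=9, C('p')=12, C('q')=14, C('r')=15, C('s')=18, C('u')=20
L[0]='o': occ=0, LF[0]=C('o')+0=9+0=9
L[1]='s': occ=0, LF[1]=C('s')+0=18+0=18
L[2]='m': occ=0, LF[2]=C('m')+0=4+0=4
L[3]='$': occ=0, LF[3]=C('$')+0=0+0=0
L[4]='l': occ=0, LF[4]=C('l')+0=1+0=1
L[5]='r': occ=0, LF[5]=C('r')+0=15+0=15
L[6]='m': occ=1, LF[6]=C('m')+1=4+1=5
L[7]='o': occ=1, LF[7]=C('o')+1=9+1=10
L[8]='m': occ=2, LF[8]=C('m')+2=4+2=6
L[9]='p': occ=0, LF[9]=C('p')+0=12+0=12
L[10]='l': occ=1, LF[10]=C('l')+1=1+1=2
L[11]='u': occ=0, LF[11]=C('u')+0=20+0=20
L[12]='m': occ=3, LF[12]=C('m')+3=4+3=7
L[13]='s': occ=1, LF[13]=C('s')+1=18+1=19
L[14]='p': occ=1, LF[14]=C('p')+1=12+1=13
L[15]='o': occ=2, LF[15]=C('o')+2=9+2=11
L[16]='n': occ=0, LF[16]=C('n')+0=8+0=8
L[17]='u': occ=1, LF[17]=C('u')+1=20+1=21
L[18]='r': occ=1, LF[18]=C('r')+1=15+1=16
L[19]='l': occ=2, LF[19]=C('l')+2=1+2=3
L[20]='r': occ=2, LF[20]=C('r')+2=15+2=17
L[21]='q': occ=0, LF[21]=C('q')+0=14+0=14

Answer: 9 18 4 0 1 15 5 10 6 12 2 20 7 19 13 11 8 21 16 3 17 14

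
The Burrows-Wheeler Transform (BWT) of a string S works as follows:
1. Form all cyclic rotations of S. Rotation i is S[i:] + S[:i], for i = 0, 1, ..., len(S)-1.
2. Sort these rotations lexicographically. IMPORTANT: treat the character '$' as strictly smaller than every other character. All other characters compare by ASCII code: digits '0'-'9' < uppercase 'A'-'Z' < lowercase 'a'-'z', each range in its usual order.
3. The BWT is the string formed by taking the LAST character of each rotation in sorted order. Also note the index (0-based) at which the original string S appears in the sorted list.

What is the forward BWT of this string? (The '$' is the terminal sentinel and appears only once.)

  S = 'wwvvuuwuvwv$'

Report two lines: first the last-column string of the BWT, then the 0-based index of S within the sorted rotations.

Answer: vvwuwvwuuvw$
11

Derivation:
All 12 rotations (rotation i = S[i:]+S[:i]):
  rot[0] = wwvvuuwuvwv$
  rot[1] = wvvuuwuvwv$w
  rot[2] = vvuuwuvwv$ww
  rot[3] = vuuwuvwv$wwv
  rot[4] = uuwuvwv$wwvv
  rot[5] = uwuvwv$wwvvu
  rot[6] = wuvwv$wwvvuu
  rot[7] = uvwv$wwvvuuw
  rot[8] = vwv$wwvvuuwu
  rot[9] = wv$wwvvuuwuv
  rot[10] = v$wwvvuuwuvw
  rot[11] = $wwvvuuwuvwv
Sorted (with $ < everything):
  sorted[0] = $wwvvuuwuvwv  (last char: 'v')
  sorted[1] = uuwuvwv$wwvv  (last char: 'v')
  sorted[2] = uvwv$wwvvuuw  (last char: 'w')
  sorted[3] = uwuvwv$wwvvu  (last char: 'u')
  sorted[4] = v$wwvvuuwuvw  (last char: 'w')
  sorted[5] = vuuwuvwv$wwv  (last char: 'v')
  sorted[6] = vvuuwuvwv$ww  (last char: 'w')
  sorted[7] = vwv$wwvvuuwu  (last char: 'u')
  sorted[8] = wuvwv$wwvvuu  (last char: 'u')
  sorted[9] = wv$wwvvuuwuv  (last char: 'v')
  sorted[10] = wvvuuwuvwv$w  (last char: 'w')
  sorted[11] = wwvvuuwuvwv$  (last char: '$')
Last column: vvwuwvwuuvw$
Original string S is at sorted index 11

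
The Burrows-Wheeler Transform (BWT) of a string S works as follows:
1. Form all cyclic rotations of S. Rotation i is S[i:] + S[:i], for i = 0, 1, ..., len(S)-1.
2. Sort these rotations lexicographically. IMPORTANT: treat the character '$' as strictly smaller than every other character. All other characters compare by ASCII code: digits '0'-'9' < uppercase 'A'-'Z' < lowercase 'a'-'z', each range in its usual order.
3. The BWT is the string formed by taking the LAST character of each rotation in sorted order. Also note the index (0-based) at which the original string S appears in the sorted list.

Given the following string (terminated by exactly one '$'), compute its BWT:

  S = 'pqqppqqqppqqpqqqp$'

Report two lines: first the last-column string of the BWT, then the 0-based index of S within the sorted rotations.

Answer: pqqq$pqpqqqqqqpppp
4

Derivation:
All 18 rotations (rotation i = S[i:]+S[:i]):
  rot[0] = pqqppqqqppqqpqqqp$
  rot[1] = qqppqqqppqqpqqqp$p
  rot[2] = qppqqqppqqpqqqp$pq
  rot[3] = ppqqqppqqpqqqp$pqq
  rot[4] = pqqqppqqpqqqp$pqqp
  rot[5] = qqqppqqpqqqp$pqqpp
  rot[6] = qqppqqpqqqp$pqqppq
  rot[7] = qppqqpqqqp$pqqppqq
  rot[8] = ppqqpqqqp$pqqppqqq
  rot[9] = pqqpqqqp$pqqppqqqp
  rot[10] = qqpqqqp$pqqppqqqpp
  rot[11] = qpqqqp$pqqppqqqppq
  rot[12] = pqqqp$pqqppqqqppqq
  rot[13] = qqqp$pqqppqqqppqqp
  rot[14] = qqp$pqqppqqqppqqpq
  rot[15] = qp$pqqppqqqppqqpqq
  rot[16] = p$pqqppqqqppqqpqqq
  rot[17] = $pqqppqqqppqqpqqqp
Sorted (with $ < everything):
  sorted[0] = $pqqppqqqppqqpqqqp  (last char: 'p')
  sorted[1] = p$pqqppqqqppqqpqqq  (last char: 'q')
  sorted[2] = ppqqpqqqp$pqqppqqq  (last char: 'q')
  sorted[3] = ppqqqppqqpqqqp$pqq  (last char: 'q')
  sorted[4] = pqqppqqqppqqpqqqp$  (last char: '$')
  sorted[5] = pqqpqqqp$pqqppqqqp  (last char: 'p')
  sorted[6] = pqqqp$pqqppqqqppqq  (last char: 'q')
  sorted[7] = pqqqppqqpqqqp$pqqp  (last char: 'p')
  sorted[8] = qp$pqqppqqqppqqpqq  (last char: 'q')
  sorted[9] = qppqqpqqqp$pqqppqq  (last char: 'q')
  sorted[10] = qppqqqppqqpqqqp$pq  (last char: 'q')
  sorted[11] = qpqqqp$pqqppqqqppq  (last char: 'q')
  sorted[12] = qqp$pqqppqqqppqqpq  (last char: 'q')
  sorted[13] = qqppqqpqqqp$pqqppq  (last char: 'q')
  sorted[14] = qqppqqqppqqpqqqp$p  (last char: 'p')
  sorted[15] = qqpqqqp$pqqppqqqpp  (last char: 'p')
  sorted[16] = qqqp$pqqppqqqppqqp  (last char: 'p')
  sorted[17] = qqqppqqpqqqp$pqqpp  (last char: 'p')
Last column: pqqq$pqpqqqqqqpppp
Original string S is at sorted index 4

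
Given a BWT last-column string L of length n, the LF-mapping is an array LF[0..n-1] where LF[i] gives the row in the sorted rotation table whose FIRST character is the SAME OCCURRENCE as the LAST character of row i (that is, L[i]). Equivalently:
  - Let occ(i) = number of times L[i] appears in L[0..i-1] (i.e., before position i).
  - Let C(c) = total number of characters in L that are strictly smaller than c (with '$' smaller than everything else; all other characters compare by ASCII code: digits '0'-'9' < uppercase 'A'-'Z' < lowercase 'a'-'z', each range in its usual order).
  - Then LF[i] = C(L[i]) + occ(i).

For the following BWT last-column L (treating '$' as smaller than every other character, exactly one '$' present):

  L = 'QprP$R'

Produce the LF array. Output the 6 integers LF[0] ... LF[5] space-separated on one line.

Answer: 2 4 5 1 0 3

Derivation:
Char counts: '$':1, 'P':1, 'Q':1, 'R':1, 'p':1, 'r':1
C (first-col start): C('$')=0, C('P')=1, C('Q')=2, C('R')=3, C('p')=4, C('r')=5
L[0]='Q': occ=0, LF[0]=C('Q')+0=2+0=2
L[1]='p': occ=0, LF[1]=C('p')+0=4+0=4
L[2]='r': occ=0, LF[2]=C('r')+0=5+0=5
L[3]='P': occ=0, LF[3]=C('P')+0=1+0=1
L[4]='$': occ=0, LF[4]=C('$')+0=0+0=0
L[5]='R': occ=0, LF[5]=C('R')+0=3+0=3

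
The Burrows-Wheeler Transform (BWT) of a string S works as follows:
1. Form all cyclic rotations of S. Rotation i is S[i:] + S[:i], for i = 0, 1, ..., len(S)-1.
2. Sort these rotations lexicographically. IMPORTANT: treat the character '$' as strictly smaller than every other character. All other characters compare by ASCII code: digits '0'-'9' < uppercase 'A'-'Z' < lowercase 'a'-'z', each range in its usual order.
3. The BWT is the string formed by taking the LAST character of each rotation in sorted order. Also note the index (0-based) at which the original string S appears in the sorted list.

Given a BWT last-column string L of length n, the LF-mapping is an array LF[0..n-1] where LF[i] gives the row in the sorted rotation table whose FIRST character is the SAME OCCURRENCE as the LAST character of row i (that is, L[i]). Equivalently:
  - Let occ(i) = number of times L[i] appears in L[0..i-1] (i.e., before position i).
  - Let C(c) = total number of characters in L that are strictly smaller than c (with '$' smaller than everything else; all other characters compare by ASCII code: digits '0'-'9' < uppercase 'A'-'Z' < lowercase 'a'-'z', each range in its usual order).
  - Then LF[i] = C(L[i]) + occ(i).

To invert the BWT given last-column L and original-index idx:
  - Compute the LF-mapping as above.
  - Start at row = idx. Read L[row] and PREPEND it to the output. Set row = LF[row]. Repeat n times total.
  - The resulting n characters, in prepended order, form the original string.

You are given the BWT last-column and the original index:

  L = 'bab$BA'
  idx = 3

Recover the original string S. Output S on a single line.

LF mapping: 4 3 5 0 2 1
Walk LF starting at row 3, prepending L[row]:
  step 1: row=3, L[3]='$', prepend. Next row=LF[3]=0
  step 2: row=0, L[0]='b', prepend. Next row=LF[0]=4
  step 3: row=4, L[4]='B', prepend. Next row=LF[4]=2
  step 4: row=2, L[2]='b', prepend. Next row=LF[2]=5
  step 5: row=5, L[5]='A', prepend. Next row=LF[5]=1
  step 6: row=1, L[1]='a', prepend. Next row=LF[1]=3
Reversed output: aAbBb$

Answer: aAbBb$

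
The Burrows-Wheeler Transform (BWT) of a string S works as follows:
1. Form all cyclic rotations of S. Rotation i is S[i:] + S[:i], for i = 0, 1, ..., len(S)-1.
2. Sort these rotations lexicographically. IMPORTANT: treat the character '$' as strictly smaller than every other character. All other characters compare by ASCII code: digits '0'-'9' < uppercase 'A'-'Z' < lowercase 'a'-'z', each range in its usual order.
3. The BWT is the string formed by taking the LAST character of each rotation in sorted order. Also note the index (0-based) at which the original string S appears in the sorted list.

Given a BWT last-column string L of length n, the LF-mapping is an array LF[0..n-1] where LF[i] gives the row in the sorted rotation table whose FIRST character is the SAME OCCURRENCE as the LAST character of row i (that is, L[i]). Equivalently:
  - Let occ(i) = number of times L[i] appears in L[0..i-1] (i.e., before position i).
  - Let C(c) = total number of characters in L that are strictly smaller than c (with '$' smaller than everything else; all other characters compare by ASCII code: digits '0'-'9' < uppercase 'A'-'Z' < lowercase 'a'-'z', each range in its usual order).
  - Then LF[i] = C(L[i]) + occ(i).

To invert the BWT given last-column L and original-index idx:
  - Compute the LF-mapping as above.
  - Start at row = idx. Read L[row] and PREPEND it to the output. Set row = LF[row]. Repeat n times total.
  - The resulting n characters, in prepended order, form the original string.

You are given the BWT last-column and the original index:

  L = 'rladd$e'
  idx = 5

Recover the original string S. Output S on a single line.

Answer: ladder$

Derivation:
LF mapping: 6 5 1 2 3 0 4
Walk LF starting at row 5, prepending L[row]:
  step 1: row=5, L[5]='$', prepend. Next row=LF[5]=0
  step 2: row=0, L[0]='r', prepend. Next row=LF[0]=6
  step 3: row=6, L[6]='e', prepend. Next row=LF[6]=4
  step 4: row=4, L[4]='d', prepend. Next row=LF[4]=3
  step 5: row=3, L[3]='d', prepend. Next row=LF[3]=2
  step 6: row=2, L[2]='a', prepend. Next row=LF[2]=1
  step 7: row=1, L[1]='l', prepend. Next row=LF[1]=5
Reversed output: ladder$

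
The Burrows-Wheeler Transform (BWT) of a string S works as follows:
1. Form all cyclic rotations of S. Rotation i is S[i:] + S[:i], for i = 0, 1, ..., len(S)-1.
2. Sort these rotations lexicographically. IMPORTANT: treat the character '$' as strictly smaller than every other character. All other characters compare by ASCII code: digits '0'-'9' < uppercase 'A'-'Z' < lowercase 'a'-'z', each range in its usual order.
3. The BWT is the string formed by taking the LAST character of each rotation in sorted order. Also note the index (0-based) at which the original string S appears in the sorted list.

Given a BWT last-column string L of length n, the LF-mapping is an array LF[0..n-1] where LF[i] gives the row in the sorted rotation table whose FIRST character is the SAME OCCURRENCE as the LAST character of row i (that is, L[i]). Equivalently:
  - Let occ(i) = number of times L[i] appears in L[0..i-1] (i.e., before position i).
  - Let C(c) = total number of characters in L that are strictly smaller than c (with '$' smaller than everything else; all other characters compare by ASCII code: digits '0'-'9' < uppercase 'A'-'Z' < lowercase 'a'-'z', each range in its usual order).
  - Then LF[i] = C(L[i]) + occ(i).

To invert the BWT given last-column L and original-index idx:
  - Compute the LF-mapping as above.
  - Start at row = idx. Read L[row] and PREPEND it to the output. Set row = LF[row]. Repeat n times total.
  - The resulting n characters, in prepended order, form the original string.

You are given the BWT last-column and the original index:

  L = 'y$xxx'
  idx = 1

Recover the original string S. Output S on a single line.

LF mapping: 4 0 1 2 3
Walk LF starting at row 1, prepending L[row]:
  step 1: row=1, L[1]='$', prepend. Next row=LF[1]=0
  step 2: row=0, L[0]='y', prepend. Next row=LF[0]=4
  step 3: row=4, L[4]='x', prepend. Next row=LF[4]=3
  step 4: row=3, L[3]='x', prepend. Next row=LF[3]=2
  step 5: row=2, L[2]='x', prepend. Next row=LF[2]=1
Reversed output: xxxy$

Answer: xxxy$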